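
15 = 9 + 6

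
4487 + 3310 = 7797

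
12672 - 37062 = - 24390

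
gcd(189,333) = 9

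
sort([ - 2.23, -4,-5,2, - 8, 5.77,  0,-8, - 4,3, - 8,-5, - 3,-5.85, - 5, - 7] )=[-8,  -  8, -8, - 7,  -  5.85, - 5, - 5, - 5, - 4,- 4, - 3, - 2.23, 0,  2,3 , 5.77]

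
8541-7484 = 1057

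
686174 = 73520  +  612654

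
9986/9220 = 1 + 383/4610= 1.08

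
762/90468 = 127/15078 = 0.01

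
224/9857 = 224/9857 = 0.02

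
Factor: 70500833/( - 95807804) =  - 2^( - 2) * 13^1*19^ ( - 1)*709^1*7649^1 * 1260629^( - 1) 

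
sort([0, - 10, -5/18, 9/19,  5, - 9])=[ - 10, - 9,- 5/18 , 0,9/19, 5]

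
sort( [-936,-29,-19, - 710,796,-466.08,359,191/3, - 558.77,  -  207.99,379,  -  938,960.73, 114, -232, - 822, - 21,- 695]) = [ - 938, - 936,  -  822, - 710, - 695,-558.77, - 466.08, - 232,- 207.99,-29,  -  21, - 19, 191/3, 114, 359,  379, 796,960.73] 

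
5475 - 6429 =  - 954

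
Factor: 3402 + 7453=5^1  *13^1*167^1=10855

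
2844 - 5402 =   -  2558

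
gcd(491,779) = 1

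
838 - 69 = 769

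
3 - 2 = 1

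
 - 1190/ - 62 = 19 + 6/31 = 19.19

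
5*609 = 3045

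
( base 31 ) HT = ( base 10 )556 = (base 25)m6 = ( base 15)271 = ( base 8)1054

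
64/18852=16/4713 = 0.00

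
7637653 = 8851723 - 1214070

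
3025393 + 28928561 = 31953954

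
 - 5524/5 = - 1105 + 1/5 = - 1104.80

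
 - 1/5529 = - 1/5529 = -  0.00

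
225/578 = 225/578 =0.39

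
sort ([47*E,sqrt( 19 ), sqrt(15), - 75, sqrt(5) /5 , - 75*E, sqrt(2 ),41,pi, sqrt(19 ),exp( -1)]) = [ - 75 * E, - 75,exp (- 1),sqrt(5)/5, sqrt ( 2),pi, sqrt(15),sqrt(19),sqrt(19 ), 41, 47 * E]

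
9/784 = 9/784 = 0.01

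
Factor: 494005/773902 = 2^( - 1 )*5^1*47^( - 1 )*8233^( - 1)*98801^1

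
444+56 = 500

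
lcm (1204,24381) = 97524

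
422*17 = 7174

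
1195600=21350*56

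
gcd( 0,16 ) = 16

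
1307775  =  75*17437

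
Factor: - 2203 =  - 2203^1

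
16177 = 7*2311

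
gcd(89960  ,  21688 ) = 8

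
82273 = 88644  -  6371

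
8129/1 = 8129  =  8129.00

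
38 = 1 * 38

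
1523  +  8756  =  10279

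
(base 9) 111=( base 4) 1123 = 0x5B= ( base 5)331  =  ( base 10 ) 91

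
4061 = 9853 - 5792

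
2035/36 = 56 + 19/36 = 56.53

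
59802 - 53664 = 6138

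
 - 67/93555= - 67/93555 = - 0.00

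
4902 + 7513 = 12415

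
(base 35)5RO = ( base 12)4132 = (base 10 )7094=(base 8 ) 15666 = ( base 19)10C7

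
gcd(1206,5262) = 6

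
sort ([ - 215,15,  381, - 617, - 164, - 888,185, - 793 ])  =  [- 888, - 793, - 617 , - 215,- 164, 15, 185,  381] 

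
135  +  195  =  330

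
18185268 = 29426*618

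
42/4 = 21/2 = 10.50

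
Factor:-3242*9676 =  - 31369592 = -  2^3*41^1*59^1*1621^1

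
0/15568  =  0 = 0.00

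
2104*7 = 14728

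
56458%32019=24439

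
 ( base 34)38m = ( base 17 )d05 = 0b111010110010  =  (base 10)3762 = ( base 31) 3sb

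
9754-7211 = 2543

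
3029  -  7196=-4167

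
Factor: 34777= 83^1*419^1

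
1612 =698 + 914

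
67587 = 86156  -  18569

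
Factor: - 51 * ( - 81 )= 4131= 3^5 * 17^1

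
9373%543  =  142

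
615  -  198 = 417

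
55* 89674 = 4932070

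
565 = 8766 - 8201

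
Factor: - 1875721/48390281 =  -67^( - 1 ) * 601^1 * 3121^1*722243^(  -  1) 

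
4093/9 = 454+7/9 = 454.78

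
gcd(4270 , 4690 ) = 70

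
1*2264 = 2264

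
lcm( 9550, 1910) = 9550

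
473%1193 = 473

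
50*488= 24400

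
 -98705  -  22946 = -121651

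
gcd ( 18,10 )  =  2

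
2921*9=26289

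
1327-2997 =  - 1670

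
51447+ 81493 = 132940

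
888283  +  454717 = 1343000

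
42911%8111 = 2356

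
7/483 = 1/69  =  0.01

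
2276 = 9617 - 7341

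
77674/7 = 11096 + 2/7 = 11096.29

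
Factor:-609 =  - 3^1*7^1*29^1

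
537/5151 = 179/1717 = 0.10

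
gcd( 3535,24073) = 7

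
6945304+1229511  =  8174815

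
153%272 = 153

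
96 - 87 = 9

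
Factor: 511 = 7^1*73^1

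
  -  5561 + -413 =-5974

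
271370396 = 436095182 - 164724786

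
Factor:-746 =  - 2^1 * 373^1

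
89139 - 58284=30855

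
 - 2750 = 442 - 3192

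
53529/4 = 13382 + 1/4 = 13382.25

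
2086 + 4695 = 6781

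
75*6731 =504825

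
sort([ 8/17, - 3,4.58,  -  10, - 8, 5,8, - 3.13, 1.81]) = [-10, - 8, - 3.13, - 3, 8/17, 1.81,4.58,  5, 8 ]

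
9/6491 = 9/6491= 0.00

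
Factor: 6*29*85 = 2^1 * 3^1 *5^1*17^1 * 29^1  =  14790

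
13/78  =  1/6=0.17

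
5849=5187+662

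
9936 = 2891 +7045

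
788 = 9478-8690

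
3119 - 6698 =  - 3579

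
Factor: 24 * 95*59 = 2^3*3^1*5^1 * 19^1*59^1 = 134520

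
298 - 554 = - 256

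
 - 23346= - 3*7782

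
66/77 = 6/7 = 0.86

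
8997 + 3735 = 12732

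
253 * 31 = 7843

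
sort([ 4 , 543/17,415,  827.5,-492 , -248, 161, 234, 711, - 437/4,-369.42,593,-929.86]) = [ -929.86, - 492, -369.42,  -  248 , - 437/4, 4 , 543/17, 161, 234, 415, 593, 711, 827.5]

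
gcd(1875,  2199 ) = 3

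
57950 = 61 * 950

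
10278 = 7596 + 2682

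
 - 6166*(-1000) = 6166000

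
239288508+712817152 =952105660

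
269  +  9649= 9918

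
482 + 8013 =8495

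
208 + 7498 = 7706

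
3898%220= 158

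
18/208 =9/104 =0.09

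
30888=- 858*( - 36 ) 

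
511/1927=511/1927 = 0.27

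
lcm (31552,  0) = 0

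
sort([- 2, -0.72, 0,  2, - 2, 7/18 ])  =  [ - 2,  -  2, - 0.72 , 0,7/18 , 2]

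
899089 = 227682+671407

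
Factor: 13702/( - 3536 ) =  - 31/8 = -2^(-3 )*31^1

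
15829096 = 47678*332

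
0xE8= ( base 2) 11101000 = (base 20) bc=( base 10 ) 232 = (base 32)78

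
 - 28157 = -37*761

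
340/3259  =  340/3259  =  0.10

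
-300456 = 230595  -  531051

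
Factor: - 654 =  - 2^1*3^1*109^1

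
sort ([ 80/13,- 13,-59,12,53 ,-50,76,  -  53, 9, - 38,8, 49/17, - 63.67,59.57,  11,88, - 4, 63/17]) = [ - 63.67, - 59, - 53, - 50, - 38,-13, - 4,49/17, 63/17,80/13, 8, 9,11,12,53,59.57,76,88] 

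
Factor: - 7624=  - 2^3*953^1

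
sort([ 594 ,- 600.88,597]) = [-600.88, 594, 597 ] 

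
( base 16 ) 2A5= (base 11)566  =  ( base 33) kh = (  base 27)P2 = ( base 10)677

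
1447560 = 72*20105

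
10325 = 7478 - -2847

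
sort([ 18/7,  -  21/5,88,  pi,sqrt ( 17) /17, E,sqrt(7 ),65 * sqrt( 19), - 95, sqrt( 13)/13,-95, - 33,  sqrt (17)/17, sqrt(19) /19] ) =[  -  95,-95, - 33, - 21/5,sqrt( 19 ) /19, sqrt( 17)/17, sqrt(17)/17,sqrt( 13) /13, 18/7,sqrt( 7), E,pi, 88, 65*sqrt( 19)]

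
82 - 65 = 17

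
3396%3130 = 266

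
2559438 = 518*4941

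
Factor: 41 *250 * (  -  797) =  -  8169250=- 2^1*5^3*41^1 * 797^1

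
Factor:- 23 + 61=38= 2^1*19^1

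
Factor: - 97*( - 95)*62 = 571330 = 2^1*5^1*19^1 * 31^1*97^1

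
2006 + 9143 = 11149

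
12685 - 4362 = 8323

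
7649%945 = 89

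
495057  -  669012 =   -  173955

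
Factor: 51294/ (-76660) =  - 2^( - 1) *3^1* 5^( - 1) * 83^1*103^1*3833^( - 1 ) = -25647/38330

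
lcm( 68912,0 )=0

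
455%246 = 209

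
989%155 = 59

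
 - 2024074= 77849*(-26 ) 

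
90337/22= 4106 + 5/22  =  4106.23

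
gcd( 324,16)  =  4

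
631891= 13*48607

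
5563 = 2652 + 2911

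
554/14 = 277/7 = 39.57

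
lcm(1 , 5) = 5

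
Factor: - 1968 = -2^4*3^1*41^1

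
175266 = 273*642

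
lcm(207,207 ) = 207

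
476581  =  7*68083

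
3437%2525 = 912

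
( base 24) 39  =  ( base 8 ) 121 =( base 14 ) 5b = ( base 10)81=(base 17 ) 4d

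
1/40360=1/40360 = 0.00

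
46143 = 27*1709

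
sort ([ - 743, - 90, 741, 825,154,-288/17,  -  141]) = [-743, - 141, - 90, - 288/17, 154, 741, 825]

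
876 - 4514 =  - 3638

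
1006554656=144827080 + 861727576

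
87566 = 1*87566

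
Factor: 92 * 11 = 2^2 * 11^1*23^1 = 1012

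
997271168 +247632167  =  1244903335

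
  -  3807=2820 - 6627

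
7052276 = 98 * 71962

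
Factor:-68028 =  -2^2* 3^1 * 5669^1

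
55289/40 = 1382+9/40 = 1382.22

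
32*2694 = 86208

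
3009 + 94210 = 97219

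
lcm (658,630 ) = 29610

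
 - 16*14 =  - 224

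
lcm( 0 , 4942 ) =0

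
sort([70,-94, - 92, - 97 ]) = [ -97, - 94,-92, 70] 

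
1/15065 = 1/15065 = 0.00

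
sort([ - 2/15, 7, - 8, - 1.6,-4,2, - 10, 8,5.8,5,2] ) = [ - 10, - 8 , - 4,-1.6, - 2/15, 2,2, 5,5.8, 7,8]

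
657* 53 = 34821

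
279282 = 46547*6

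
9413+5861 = 15274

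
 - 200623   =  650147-850770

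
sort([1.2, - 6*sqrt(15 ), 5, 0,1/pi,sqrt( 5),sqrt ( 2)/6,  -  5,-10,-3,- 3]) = [-6 *sqrt( 15),-10 , - 5,-3, - 3, 0,sqrt( 2)/6,1/pi, 1.2, sqrt( 5),  5]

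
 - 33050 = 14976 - 48026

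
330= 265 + 65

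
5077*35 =177695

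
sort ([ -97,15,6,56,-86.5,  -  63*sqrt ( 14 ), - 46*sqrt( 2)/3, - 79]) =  [ -63*sqrt( 14),-97, -86.5, - 79, - 46*sqrt (2)/3, 6,15, 56 ] 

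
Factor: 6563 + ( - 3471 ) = 3092 = 2^2*773^1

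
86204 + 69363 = 155567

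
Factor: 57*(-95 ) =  - 5415  =  -  3^1*5^1*19^2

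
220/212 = 1 + 2/53 = 1.04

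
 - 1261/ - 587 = 2 + 87/587 = 2.15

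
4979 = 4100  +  879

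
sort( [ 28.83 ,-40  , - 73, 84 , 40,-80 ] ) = [ - 80, -73,-40, 28.83,  40,84] 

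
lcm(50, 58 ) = 1450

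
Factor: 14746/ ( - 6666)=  - 73/33= - 3^(-1)*11^ ( - 1)*73^1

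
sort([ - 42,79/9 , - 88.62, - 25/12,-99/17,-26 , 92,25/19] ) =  [ - 88.62, - 42,-26,-99/17, - 25/12,25/19, 79/9,  92 ]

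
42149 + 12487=54636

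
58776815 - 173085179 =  - 114308364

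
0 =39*0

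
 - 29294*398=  - 11659012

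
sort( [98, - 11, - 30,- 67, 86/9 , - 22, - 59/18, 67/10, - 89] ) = [ - 89 , - 67, - 30, - 22, - 11, - 59/18, 67/10, 86/9,98 ]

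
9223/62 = 9223/62 = 148.76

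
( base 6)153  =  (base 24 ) 2l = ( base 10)69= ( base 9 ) 76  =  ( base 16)45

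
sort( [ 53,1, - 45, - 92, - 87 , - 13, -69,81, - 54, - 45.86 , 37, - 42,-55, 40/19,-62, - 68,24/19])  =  [ - 92 ,- 87, - 69, - 68, - 62, - 55, - 54,  -  45.86, - 45,-42, - 13,1,24/19, 40/19, 37,53, 81 ] 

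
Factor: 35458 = 2^1 * 17729^1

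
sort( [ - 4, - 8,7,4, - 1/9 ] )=[ - 8, - 4, - 1/9, 4, 7 ]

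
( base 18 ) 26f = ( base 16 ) 303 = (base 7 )2151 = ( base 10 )771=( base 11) 641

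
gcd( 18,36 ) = 18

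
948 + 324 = 1272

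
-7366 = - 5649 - 1717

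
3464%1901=1563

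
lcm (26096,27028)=756784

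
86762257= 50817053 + 35945204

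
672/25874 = 336/12937=0.03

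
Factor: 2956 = 2^2*739^1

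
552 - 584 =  - 32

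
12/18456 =1/1538 =0.00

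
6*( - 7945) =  - 47670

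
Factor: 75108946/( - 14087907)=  - 2^1 * 3^( - 2)*11^1*1565323^( -1)*3414043^1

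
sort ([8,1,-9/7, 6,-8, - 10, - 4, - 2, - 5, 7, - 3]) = [ - 10, - 8, - 5, - 4,  -  3, - 2, - 9/7,  1, 6,7, 8] 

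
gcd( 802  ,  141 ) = 1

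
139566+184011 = 323577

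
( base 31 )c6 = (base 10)378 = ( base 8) 572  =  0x17A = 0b101111010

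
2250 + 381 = 2631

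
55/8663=55/8663  =  0.01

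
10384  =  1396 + 8988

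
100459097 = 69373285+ 31085812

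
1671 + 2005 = 3676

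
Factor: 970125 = 3^1*5^3 * 13^1* 199^1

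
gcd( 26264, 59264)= 8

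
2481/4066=2481/4066 =0.61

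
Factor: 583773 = 3^1 *194591^1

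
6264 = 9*696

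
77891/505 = 154+ 121/505 = 154.24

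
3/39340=3/39340 = 0.00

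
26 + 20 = 46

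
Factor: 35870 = 2^1 * 5^1*17^1*211^1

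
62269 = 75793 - 13524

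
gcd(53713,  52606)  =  1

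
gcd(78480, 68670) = 9810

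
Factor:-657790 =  - 2^1 *5^1*7^1*9397^1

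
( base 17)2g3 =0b1101010101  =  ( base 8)1525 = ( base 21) 1JD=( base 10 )853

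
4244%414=104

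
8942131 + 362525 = 9304656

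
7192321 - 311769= 6880552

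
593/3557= 593/3557 = 0.17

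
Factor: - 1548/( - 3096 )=2^( - 1)= 1/2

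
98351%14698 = 10163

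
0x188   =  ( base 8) 610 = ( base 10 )392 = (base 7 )1100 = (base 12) 288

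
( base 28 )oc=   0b1010101100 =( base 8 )1254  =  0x2ac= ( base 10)684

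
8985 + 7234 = 16219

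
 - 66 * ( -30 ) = 1980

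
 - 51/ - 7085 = 51/7085=0.01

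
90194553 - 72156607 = 18037946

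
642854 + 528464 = 1171318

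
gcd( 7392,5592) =24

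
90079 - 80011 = 10068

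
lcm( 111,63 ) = 2331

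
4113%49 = 46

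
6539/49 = 6539/49 = 133.45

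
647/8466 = 647/8466  =  0.08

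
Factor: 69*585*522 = 21070530  =  2^1*3^5*5^1*13^1*23^1*29^1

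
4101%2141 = 1960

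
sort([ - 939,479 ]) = [ - 939 , 479 ] 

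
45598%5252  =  3582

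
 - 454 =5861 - 6315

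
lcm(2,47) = 94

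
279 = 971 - 692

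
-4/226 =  - 1+111/113=- 0.02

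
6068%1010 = 8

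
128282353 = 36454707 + 91827646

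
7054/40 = 176 + 7/20 = 176.35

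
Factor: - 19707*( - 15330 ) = 2^1 * 3^2*5^1*7^1*73^1*6569^1 = 302108310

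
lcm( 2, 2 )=2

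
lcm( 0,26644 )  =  0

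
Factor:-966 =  - 2^1*3^1 * 7^1 * 23^1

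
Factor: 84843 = 3^2*11^1 * 857^1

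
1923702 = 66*29147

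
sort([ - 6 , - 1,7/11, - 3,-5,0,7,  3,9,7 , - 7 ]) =[ - 7 , - 6, - 5,-3,-1, 0,7/11, 3,7, 7, 9]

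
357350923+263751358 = 621102281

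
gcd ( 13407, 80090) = 1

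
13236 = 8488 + 4748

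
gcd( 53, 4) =1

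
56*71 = 3976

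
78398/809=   78398/809  =  96.91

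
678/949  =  678/949 = 0.71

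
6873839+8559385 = 15433224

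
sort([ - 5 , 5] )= [ - 5, 5] 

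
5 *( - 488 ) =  - 2440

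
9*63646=572814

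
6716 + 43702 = 50418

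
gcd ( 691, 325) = 1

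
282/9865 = 282/9865= 0.03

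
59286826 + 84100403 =143387229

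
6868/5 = 1373 + 3/5= 1373.60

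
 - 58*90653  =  -5257874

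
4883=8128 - 3245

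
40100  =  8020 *5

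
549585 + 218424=768009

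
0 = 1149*0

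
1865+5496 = 7361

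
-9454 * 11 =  - 103994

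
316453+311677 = 628130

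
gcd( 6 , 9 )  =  3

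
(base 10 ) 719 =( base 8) 1317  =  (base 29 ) ON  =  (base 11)5A4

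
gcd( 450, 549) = 9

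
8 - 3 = 5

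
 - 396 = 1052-1448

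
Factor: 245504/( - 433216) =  - 2^2* 137^1 * 967^ (  -  1 ) = -548/967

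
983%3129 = 983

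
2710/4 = 1355/2= 677.50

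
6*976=5856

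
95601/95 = 1006 + 31/95=1006.33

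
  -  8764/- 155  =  8764/155 =56.54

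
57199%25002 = 7195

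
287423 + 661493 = 948916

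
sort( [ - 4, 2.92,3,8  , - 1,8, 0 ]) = [ - 4, - 1, 0 , 2.92,3, 8, 8]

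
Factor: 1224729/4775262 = 408243/1591754 = 2^( - 1)*3^1*11^1 * 89^1*139^1*795877^( - 1 ) 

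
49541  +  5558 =55099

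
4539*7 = 31773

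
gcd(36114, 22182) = 6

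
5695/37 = 5695/37 = 153.92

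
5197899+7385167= 12583066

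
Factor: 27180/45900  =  151/255 = 3^( - 1)*5^( - 1 )*17^( - 1)  *151^1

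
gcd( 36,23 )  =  1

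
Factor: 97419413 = 7^1 * 13^1*1070543^1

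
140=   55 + 85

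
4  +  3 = 7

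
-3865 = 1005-4870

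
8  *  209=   1672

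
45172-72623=-27451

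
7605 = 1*7605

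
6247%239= 33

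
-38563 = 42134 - 80697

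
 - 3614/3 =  - 1205  +  1/3 = - 1204.67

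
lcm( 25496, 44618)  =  178472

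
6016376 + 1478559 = 7494935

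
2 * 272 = 544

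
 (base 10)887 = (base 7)2405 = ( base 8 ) 1567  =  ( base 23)1fd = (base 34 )Q3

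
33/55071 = 11/18357 = 0.00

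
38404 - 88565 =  - 50161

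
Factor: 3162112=2^14*193^1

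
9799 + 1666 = 11465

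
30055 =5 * 6011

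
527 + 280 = 807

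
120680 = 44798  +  75882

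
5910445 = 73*80965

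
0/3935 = 0 =0.00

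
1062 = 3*354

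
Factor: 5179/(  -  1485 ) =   -  3^( - 3)*5^( - 1)*11^( - 1)*5179^1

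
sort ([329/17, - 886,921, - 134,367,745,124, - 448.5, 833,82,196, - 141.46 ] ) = [ - 886, - 448.5, - 141.46, - 134, 329/17,82, 124,196,  367, 745,833,921] 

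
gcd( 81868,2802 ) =2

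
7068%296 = 260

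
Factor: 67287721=19^1*3541459^1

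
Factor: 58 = 2^1*29^1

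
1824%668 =488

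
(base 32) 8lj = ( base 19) 15ba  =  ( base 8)21263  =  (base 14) 3347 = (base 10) 8883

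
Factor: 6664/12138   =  2^2 * 3^( - 1)*7^1*17^( - 1) = 28/51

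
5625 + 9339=14964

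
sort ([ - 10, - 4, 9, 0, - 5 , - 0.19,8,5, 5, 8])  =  [ - 10 , - 5, - 4, - 0.19,0, 5,  5, 8,8, 9]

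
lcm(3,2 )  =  6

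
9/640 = 9/640 = 0.01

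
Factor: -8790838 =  - 2^1 * 7^1*101^1*6217^1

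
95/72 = 95/72 = 1.32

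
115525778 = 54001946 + 61523832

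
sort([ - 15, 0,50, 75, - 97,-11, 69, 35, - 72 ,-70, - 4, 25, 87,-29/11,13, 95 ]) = [-97, - 72,-70, - 15, - 11,-4, - 29/11,0, 13, 25, 35,50, 69, 75, 87,95] 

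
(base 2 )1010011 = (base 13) 65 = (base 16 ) 53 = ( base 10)83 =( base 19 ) 47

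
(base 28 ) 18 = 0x24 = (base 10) 36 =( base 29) 17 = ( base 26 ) 1a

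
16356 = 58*282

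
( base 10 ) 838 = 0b1101000110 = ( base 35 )NX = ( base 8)1506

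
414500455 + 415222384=829722839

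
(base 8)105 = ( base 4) 1011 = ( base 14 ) 4D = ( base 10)69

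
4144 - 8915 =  -4771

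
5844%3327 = 2517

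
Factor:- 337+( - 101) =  - 438 = - 2^1 * 3^1*73^1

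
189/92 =189/92 = 2.05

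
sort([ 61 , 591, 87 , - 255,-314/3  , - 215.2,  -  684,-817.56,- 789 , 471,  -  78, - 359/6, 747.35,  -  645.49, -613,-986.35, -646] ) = [  -  986.35, - 817.56, - 789, - 684, - 646,-645.49 , - 613 ,-255,-215.2 ,-314/3, - 78, - 359/6, 61,87, 471,591,747.35] 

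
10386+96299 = 106685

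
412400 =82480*5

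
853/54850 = 853/54850=0.02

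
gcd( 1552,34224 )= 16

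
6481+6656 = 13137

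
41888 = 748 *56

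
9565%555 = 130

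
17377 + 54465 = 71842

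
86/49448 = 43/24724 = 0.00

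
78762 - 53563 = 25199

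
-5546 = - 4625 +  - 921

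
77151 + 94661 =171812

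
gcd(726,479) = 1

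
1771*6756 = 11964876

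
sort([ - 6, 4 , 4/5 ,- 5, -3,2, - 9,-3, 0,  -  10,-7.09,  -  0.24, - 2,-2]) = [ - 10, - 9, - 7.09, - 6, - 5, - 3,-3,-2, - 2, - 0.24, 0,4/5, 2, 4 ] 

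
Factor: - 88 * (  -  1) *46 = 2^4*11^1*23^1 = 4048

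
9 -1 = 8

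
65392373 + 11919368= 77311741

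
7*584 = 4088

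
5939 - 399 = 5540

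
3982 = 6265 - 2283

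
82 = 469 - 387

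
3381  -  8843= - 5462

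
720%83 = 56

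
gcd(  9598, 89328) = 2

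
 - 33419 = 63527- 96946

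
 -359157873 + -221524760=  - 580682633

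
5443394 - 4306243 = 1137151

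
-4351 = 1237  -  5588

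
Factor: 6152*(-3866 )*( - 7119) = 2^4 * 3^2*7^1 * 113^1 * 769^1*1933^1 = 169315676208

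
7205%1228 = 1065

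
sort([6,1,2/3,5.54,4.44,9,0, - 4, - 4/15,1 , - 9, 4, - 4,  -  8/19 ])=[ - 9,-4, - 4, - 8/19, - 4/15, 0, 2/3,1,1,4,4.44, 5.54,6,  9]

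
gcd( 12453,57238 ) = 1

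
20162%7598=4966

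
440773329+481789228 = 922562557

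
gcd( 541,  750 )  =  1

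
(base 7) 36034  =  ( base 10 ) 9286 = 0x2446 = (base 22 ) j42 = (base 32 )926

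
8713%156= 133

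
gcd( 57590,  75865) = 5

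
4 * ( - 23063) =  - 92252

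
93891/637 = 147+36/91 = 147.40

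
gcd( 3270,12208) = 218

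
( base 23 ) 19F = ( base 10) 751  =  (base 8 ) 1357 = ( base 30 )P1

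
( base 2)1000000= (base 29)26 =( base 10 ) 64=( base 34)1U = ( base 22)2K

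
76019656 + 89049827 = 165069483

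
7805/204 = 38 + 53/204 = 38.26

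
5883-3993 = 1890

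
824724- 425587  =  399137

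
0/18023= 0 = 0.00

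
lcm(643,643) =643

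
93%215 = 93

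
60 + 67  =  127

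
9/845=9/845 = 0.01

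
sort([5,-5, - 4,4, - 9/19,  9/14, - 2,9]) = [  -  5, - 4 , - 2, - 9/19,  9/14,4,5, 9 ]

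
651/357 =1  +  14/17 = 1.82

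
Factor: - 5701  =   - 5701^1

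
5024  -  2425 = 2599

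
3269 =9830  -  6561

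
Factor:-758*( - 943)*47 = 33595318  =  2^1  *  23^1 * 41^1*47^1 * 379^1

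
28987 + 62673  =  91660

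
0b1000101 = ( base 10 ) 69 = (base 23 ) 30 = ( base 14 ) 4D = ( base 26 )2H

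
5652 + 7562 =13214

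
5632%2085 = 1462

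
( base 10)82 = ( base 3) 10001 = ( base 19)46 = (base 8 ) 122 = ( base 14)5C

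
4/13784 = 1/3446 = 0.00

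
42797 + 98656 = 141453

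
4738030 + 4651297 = 9389327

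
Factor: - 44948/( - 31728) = 2^( - 2)*3^(-1 )*17^1 = 17/12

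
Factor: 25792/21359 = 64/53 = 2^6*53^( - 1) 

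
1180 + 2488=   3668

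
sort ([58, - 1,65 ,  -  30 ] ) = [ - 30,-1, 58,65]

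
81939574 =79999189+1940385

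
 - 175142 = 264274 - 439416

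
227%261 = 227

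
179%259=179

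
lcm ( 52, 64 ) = 832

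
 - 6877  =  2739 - 9616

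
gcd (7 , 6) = 1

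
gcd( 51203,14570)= 1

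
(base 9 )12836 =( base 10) 8700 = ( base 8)20774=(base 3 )102221020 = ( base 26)cmg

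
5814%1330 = 494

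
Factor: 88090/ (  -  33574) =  - 5^1* 23^1 * 383^1*16787^ ( - 1)   =  - 44045/16787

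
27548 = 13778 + 13770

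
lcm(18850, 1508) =37700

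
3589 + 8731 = 12320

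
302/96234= 151/48117 = 0.00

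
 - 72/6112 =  - 9/764 = -0.01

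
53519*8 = 428152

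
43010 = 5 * 8602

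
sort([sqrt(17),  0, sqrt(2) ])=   [ 0,sqrt(2 ), sqrt(17 ) ]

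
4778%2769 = 2009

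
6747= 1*6747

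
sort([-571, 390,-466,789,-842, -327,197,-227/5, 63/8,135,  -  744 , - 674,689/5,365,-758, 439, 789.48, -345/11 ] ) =[ - 842 , - 758, - 744, - 674,- 571,  -  466, - 327,  -  227/5,  -  345/11, 63/8,135, 689/5, 197,365,  390,439,  789,789.48]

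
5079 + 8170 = 13249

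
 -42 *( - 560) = 23520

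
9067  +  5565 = 14632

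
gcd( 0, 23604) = 23604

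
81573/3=27191 =27191.00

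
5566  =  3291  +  2275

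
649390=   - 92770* ( - 7)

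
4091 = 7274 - 3183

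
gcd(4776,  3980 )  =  796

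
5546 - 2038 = 3508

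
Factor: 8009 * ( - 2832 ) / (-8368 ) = 1417593/523= 3^1 * 59^1 * 523^( - 1 )*8009^1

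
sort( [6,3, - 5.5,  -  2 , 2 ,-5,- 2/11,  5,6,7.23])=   [ - 5.5, - 5, - 2, - 2/11,2,3, 5, 6 , 6, 7.23 ] 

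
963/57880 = 963/57880 = 0.02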